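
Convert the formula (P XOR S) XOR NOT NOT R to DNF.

(P XOR S) XOR NOT NOT R
≡ ((P XOR S) AND NOT NOT NOT R) OR (NOT (P XOR S) AND NOT NOT R)   (expand XOR)
≡ (((P AND NOT S) OR (NOT P AND S)) AND NOT NOT NOT R) OR (NOT (P XOR S) AND NOT NOT R)   (expand XOR)
≡ (((P AND NOT S) OR (NOT P AND S)) AND NOT NOT NOT R) OR (NOT ((P AND NOT S) OR (NOT P AND S)) AND NOT NOT R)   (expand XOR)
≡ (((P AND NOT S) OR (NOT P AND S)) AND NOT R) OR (NOT ((P AND NOT S) OR (NOT P AND S)) AND NOT NOT R)   (double negation)
≡ (((P AND NOT S) OR (NOT P AND S)) AND NOT R) OR (NOT (P AND NOT S) AND NOT (NOT P AND S) AND NOT NOT R)   (De Morgan)
≡ (((P AND NOT S) OR (NOT P AND S)) AND NOT R) OR ((NOT P OR NOT NOT S) AND NOT (NOT P AND S) AND NOT NOT R)   (De Morgan)
≡ (((P AND NOT S) OR (NOT P AND S)) AND NOT R) OR ((NOT P OR S) AND NOT (NOT P AND S) AND NOT NOT R)   (double negation)
≡ (((P AND NOT S) OR (NOT P AND S)) AND NOT R) OR ((NOT P OR S) AND (NOT NOT P OR NOT S) AND NOT NOT R)   (De Morgan)
≡ (((P AND NOT S) OR (NOT P AND S)) AND NOT R) OR ((NOT P OR S) AND (P OR NOT S) AND NOT NOT R)   (double negation)
≡ (((P AND NOT S) OR (NOT P AND S)) AND NOT R) OR ((NOT P OR S) AND (P OR NOT S) AND R)   (double negation)
≡ (P AND NOT S AND NOT R) OR (NOT P AND S AND NOT R) OR (NOT P AND P AND R) OR (NOT P AND NOT S AND R) OR (S AND P AND R) OR (S AND NOT S AND R)   (distribute AND over OR)
≡ (P AND NOT S AND NOT R) OR (NOT P AND S AND NOT R) OR (NOT P AND NOT S AND R) OR (S AND P AND R)   (simplify)

(P AND NOT S AND NOT R) OR (NOT P AND S AND NOT R) OR (NOT P AND NOT S AND R) OR (S AND P AND R)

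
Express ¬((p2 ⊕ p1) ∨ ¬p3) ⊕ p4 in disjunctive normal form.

¬p2 ∧ ¬p1 ∧ p3 ∧ ¬p4 ∨ p1 ∧ p2 ∧ p3 ∧ ¬p4 ∨ p2 ∧ ¬p1 ∧ p4 ∨ ¬p2 ∧ p1 ∧ p4 ∨ ¬p3 ∧ p4

¬((p2 ⊕ p1) ∨ ¬p3) ⊕ p4
= ¬((p2 ⊕ p1) ∨ ¬p3) ∧ ¬p4 ∨ ¬¬((p2 ⊕ p1) ∨ ¬p3) ∧ p4   [expand ⊕]
= ¬(p2 ∧ ¬p1 ∨ ¬p2 ∧ p1 ∨ ¬p3) ∧ ¬p4 ∨ ¬¬((p2 ⊕ p1) ∨ ¬p3) ∧ p4   [expand ⊕]
= ¬(p2 ∧ ¬p1 ∨ ¬p2 ∧ p1 ∨ ¬p3) ∧ ¬p4 ∨ ¬¬(p2 ∧ ¬p1 ∨ ¬p2 ∧ p1 ∨ ¬p3) ∧ p4   [expand ⊕]
= ¬(p2 ∧ ¬p1) ∧ ¬(¬p2 ∧ p1) ∧ ¬¬p3 ∧ ¬p4 ∨ ¬¬(p2 ∧ ¬p1 ∨ ¬p2 ∧ p1 ∨ ¬p3) ∧ p4   [De Morgan]
= (¬p2 ∨ ¬¬p1) ∧ ¬(¬p2 ∧ p1) ∧ ¬¬p3 ∧ ¬p4 ∨ ¬¬(p2 ∧ ¬p1 ∨ ¬p2 ∧ p1 ∨ ¬p3) ∧ p4   [De Morgan]
= (¬p2 ∨ p1) ∧ ¬(¬p2 ∧ p1) ∧ ¬¬p3 ∧ ¬p4 ∨ ¬¬(p2 ∧ ¬p1 ∨ ¬p2 ∧ p1 ∨ ¬p3) ∧ p4   [double negation]
= (¬p2 ∨ p1) ∧ (¬¬p2 ∨ ¬p1) ∧ ¬¬p3 ∧ ¬p4 ∨ ¬¬(p2 ∧ ¬p1 ∨ ¬p2 ∧ p1 ∨ ¬p3) ∧ p4   [De Morgan]
= (¬p2 ∨ p1) ∧ (p2 ∨ ¬p1) ∧ ¬¬p3 ∧ ¬p4 ∨ ¬¬(p2 ∧ ¬p1 ∨ ¬p2 ∧ p1 ∨ ¬p3) ∧ p4   [double negation]
= (¬p2 ∨ p1) ∧ (p2 ∨ ¬p1) ∧ p3 ∧ ¬p4 ∨ ¬¬(p2 ∧ ¬p1 ∨ ¬p2 ∧ p1 ∨ ¬p3) ∧ p4   [double negation]
= (¬p2 ∨ p1) ∧ (p2 ∨ ¬p1) ∧ p3 ∧ ¬p4 ∨ (p2 ∧ ¬p1 ∨ ¬p2 ∧ p1 ∨ ¬p3) ∧ p4   [double negation]
= ¬p2 ∧ p2 ∧ p3 ∧ ¬p4 ∨ ¬p2 ∧ ¬p1 ∧ p3 ∧ ¬p4 ∨ p1 ∧ p2 ∧ p3 ∧ ¬p4 ∨ p1 ∧ ¬p1 ∧ p3 ∧ ¬p4 ∨ p2 ∧ ¬p1 ∧ p4 ∨ ¬p2 ∧ p1 ∧ p4 ∨ ¬p3 ∧ p4   [distribute ∧ over ∨]
= ¬p2 ∧ ¬p1 ∧ p3 ∧ ¬p4 ∨ p1 ∧ p2 ∧ p3 ∧ ¬p4 ∨ p2 ∧ ¬p1 ∧ p4 ∨ ¬p2 ∧ p1 ∧ p4 ∨ ¬p3 ∧ p4   [simplify]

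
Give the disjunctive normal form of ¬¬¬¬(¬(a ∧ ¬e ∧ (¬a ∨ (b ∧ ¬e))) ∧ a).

¬¬¬¬(¬(a ∧ ¬e ∧ (¬a ∨ (b ∧ ¬e))) ∧ a)
= ¬¬(¬(a ∧ ¬e ∧ (¬a ∨ (b ∧ ¬e))) ∧ a)   — double negation
= ¬(a ∧ ¬e ∧ (¬a ∨ (b ∧ ¬e))) ∧ a   — double negation
= (¬a ∨ ¬¬e ∨ ¬(¬a ∨ (b ∧ ¬e))) ∧ a   — De Morgan
= (¬a ∨ e ∨ ¬(¬a ∨ (b ∧ ¬e))) ∧ a   — double negation
= (¬a ∨ e ∨ (¬¬a ∧ ¬(b ∧ ¬e))) ∧ a   — De Morgan
= (¬a ∨ e ∨ (a ∧ ¬(b ∧ ¬e))) ∧ a   — double negation
= (¬a ∨ e ∨ (a ∧ (¬b ∨ ¬¬e))) ∧ a   — De Morgan
= (¬a ∨ e ∨ (a ∧ (¬b ∨ e))) ∧ a   — double negation
= (¬a ∧ a) ∨ (e ∧ a) ∨ (a ∧ ¬b ∧ a) ∨ (a ∧ e ∧ a)   — distribute ∧ over ∨
= (e ∧ a) ∨ (a ∧ ¬b)   — simplify

(e ∧ a) ∨ (a ∧ ¬b)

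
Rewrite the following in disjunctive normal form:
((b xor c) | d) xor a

(b & ~c & ~a) | (~b & c & ~a) | (d & ~a) | (~b & ~c & ~d & a) | (c & b & ~d & a)

((b xor c) | d) xor a
≡ (((b xor c) | d) & ~a) | (~((b xor c) | d) & a)   — expand xor
≡ (((b & ~c) | (~b & c) | d) & ~a) | (~((b xor c) | d) & a)   — expand xor
≡ (((b & ~c) | (~b & c) | d) & ~a) | (~((b & ~c) | (~b & c) | d) & a)   — expand xor
≡ (((b & ~c) | (~b & c) | d) & ~a) | (~(b & ~c) & ~(~b & c) & ~d & a)   — De Morgan
≡ (((b & ~c) | (~b & c) | d) & ~a) | ((~b | ~~c) & ~(~b & c) & ~d & a)   — De Morgan
≡ (((b & ~c) | (~b & c) | d) & ~a) | ((~b | c) & ~(~b & c) & ~d & a)   — double negation
≡ (((b & ~c) | (~b & c) | d) & ~a) | ((~b | c) & (~~b | ~c) & ~d & a)   — De Morgan
≡ (((b & ~c) | (~b & c) | d) & ~a) | ((~b | c) & (b | ~c) & ~d & a)   — double negation
≡ (b & ~c & ~a) | (~b & c & ~a) | (d & ~a) | (~b & b & ~d & a) | (~b & ~c & ~d & a) | (c & b & ~d & a) | (c & ~c & ~d & a)   — distribute & over |
≡ (b & ~c & ~a) | (~b & c & ~a) | (d & ~a) | (~b & ~c & ~d & a) | (c & b & ~d & a)   — simplify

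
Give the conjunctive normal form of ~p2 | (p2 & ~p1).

~p2 | ~p1

~p2 | (p2 & ~p1)
≡ (~p2 | p2) & (~p2 | ~p1)   [distribute | over &]
≡ ~p2 | ~p1   [simplify]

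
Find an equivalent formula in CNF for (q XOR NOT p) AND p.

(q XOR NOT p) AND p
⇔ (q OR NOT p) AND NOT (q AND NOT p) AND p
⇔ (q OR NOT p) AND (NOT q OR NOT NOT p) AND p
⇔ (q OR NOT p) AND (NOT q OR p) AND p
⇔ (q OR NOT p) AND p

(q OR NOT p) AND p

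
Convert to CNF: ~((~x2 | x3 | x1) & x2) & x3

(~x3 | ~x2) & (~x1 | ~x2) & x3

~((~x2 | x3 | x1) & x2) & x3
⇔ (~(~x2 | x3 | x1) | ~x2) & x3
⇔ ((~~x2 & ~x3 & ~x1) | ~x2) & x3
⇔ ((x2 & ~x3 & ~x1) | ~x2) & x3
⇔ (x2 | ~x2) & (~x3 | ~x2) & (~x1 | ~x2) & x3
⇔ (~x3 | ~x2) & (~x1 | ~x2) & x3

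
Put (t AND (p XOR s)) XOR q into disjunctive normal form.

(t AND (p XOR s)) XOR q
= (t AND (p XOR s) AND NOT q) OR (NOT (t AND (p XOR s)) AND q)   (expand XOR)
= (t AND ((p AND NOT s) OR (NOT p AND s)) AND NOT q) OR (NOT (t AND (p XOR s)) AND q)   (expand XOR)
= (t AND ((p AND NOT s) OR (NOT p AND s)) AND NOT q) OR (NOT (t AND ((p AND NOT s) OR (NOT p AND s))) AND q)   (expand XOR)
= (t AND ((p AND NOT s) OR (NOT p AND s)) AND NOT q) OR ((NOT t OR NOT ((p AND NOT s) OR (NOT p AND s))) AND q)   (De Morgan)
= (t AND ((p AND NOT s) OR (NOT p AND s)) AND NOT q) OR ((NOT t OR (NOT (p AND NOT s) AND NOT (NOT p AND s))) AND q)   (De Morgan)
= (t AND ((p AND NOT s) OR (NOT p AND s)) AND NOT q) OR ((NOT t OR ((NOT p OR NOT NOT s) AND NOT (NOT p AND s))) AND q)   (De Morgan)
= (t AND ((p AND NOT s) OR (NOT p AND s)) AND NOT q) OR ((NOT t OR ((NOT p OR s) AND NOT (NOT p AND s))) AND q)   (double negation)
= (t AND ((p AND NOT s) OR (NOT p AND s)) AND NOT q) OR ((NOT t OR ((NOT p OR s) AND (NOT NOT p OR NOT s))) AND q)   (De Morgan)
= (t AND ((p AND NOT s) OR (NOT p AND s)) AND NOT q) OR ((NOT t OR ((NOT p OR s) AND (p OR NOT s))) AND q)   (double negation)
= (t AND p AND NOT s AND NOT q) OR (t AND NOT p AND s AND NOT q) OR (NOT t AND q) OR (NOT p AND p AND q) OR (NOT p AND NOT s AND q) OR (s AND p AND q) OR (s AND NOT s AND q)   (distribute AND over OR)
= (t AND p AND NOT s AND NOT q) OR (t AND NOT p AND s AND NOT q) OR (NOT t AND q) OR (NOT p AND NOT s AND q) OR (s AND p AND q)   (simplify)

(t AND p AND NOT s AND NOT q) OR (t AND NOT p AND s AND NOT q) OR (NOT t AND q) OR (NOT p AND NOT s AND q) OR (s AND p AND q)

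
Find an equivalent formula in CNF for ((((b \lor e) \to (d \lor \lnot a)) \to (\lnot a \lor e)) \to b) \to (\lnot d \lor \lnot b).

\lnot b \lor \lnot d

((((b \lor e) \to (d \lor \lnot a)) \to (\lnot a \lor e)) \to b) \to (\lnot d \lor \lnot b)
= \lnot ((((b \lor e) \to (d \lor \lnot a)) \to (\lnot a \lor e)) \to b) \lor \lnot d \lor \lnot b   [eliminate \to]
= \lnot (\lnot (((b \lor e) \to (d \lor \lnot a)) \to (\lnot a \lor e)) \lor b) \lor \lnot d \lor \lnot b   [eliminate \to]
= \lnot (\lnot (\lnot ((b \lor e) \to (d \lor \lnot a)) \lor \lnot a \lor e) \lor b) \lor \lnot d \lor \lnot b   [eliminate \to]
= \lnot (\lnot (\lnot (\lnot (b \lor e) \lor d \lor \lnot a) \lor \lnot a \lor e) \lor b) \lor \lnot d \lor \lnot b   [eliminate \to]
= (\lnot \lnot (\lnot (\lnot (b \lor e) \lor d \lor \lnot a) \lor \lnot a \lor e) \land \lnot b) \lor \lnot d \lor \lnot b   [De Morgan]
= ((\lnot (\lnot (b \lor e) \lor d \lor \lnot a) \lor \lnot a \lor e) \land \lnot b) \lor \lnot d \lor \lnot b   [double negation]
= (((\lnot \lnot (b \lor e) \land \lnot d \land \lnot \lnot a) \lor \lnot a \lor e) \land \lnot b) \lor \lnot d \lor \lnot b   [De Morgan]
= ((((b \lor e) \land \lnot d \land \lnot \lnot a) \lor \lnot a \lor e) \land \lnot b) \lor \lnot d \lor \lnot b   [double negation]
= ((((b \lor e) \land \lnot d \land a) \lor \lnot a \lor e) \land \lnot b) \lor \lnot d \lor \lnot b   [double negation]
= (b \lor e \lor \lnot a \lor e \lor \lnot d \lor \lnot b) \land (\lnot d \lor \lnot a \lor e \lor \lnot d \lor \lnot b) \land (a \lor \lnot a \lor e \lor \lnot d \lor \lnot b) \land (\lnot b \lor \lnot d \lor \lnot b)   [distribute \lor over \land]
= \lnot b \lor \lnot d   [simplify]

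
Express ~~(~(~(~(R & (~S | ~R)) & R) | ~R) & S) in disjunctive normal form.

S & R

~~(~(~(~(R & (~S | ~R)) & R) | ~R) & S)
≡ ~(~(~(R & (~S | ~R)) & R) | ~R) & S   [double negation]
≡ ~~(~(R & (~S | ~R)) & R) & ~~R & S   [De Morgan]
≡ ~(R & (~S | ~R)) & R & ~~R & S   [double negation]
≡ (~R | ~(~S | ~R)) & R & ~~R & S   [De Morgan]
≡ (~R | (~~S & ~~R)) & R & ~~R & S   [De Morgan]
≡ (~R | (S & ~~R)) & R & ~~R & S   [double negation]
≡ (~R | (S & R)) & R & ~~R & S   [double negation]
≡ (~R | (S & R)) & R & R & S   [double negation]
≡ (~R & R & R & S) | (S & R & R & R & S)   [distribute & over |]
≡ S & R   [simplify]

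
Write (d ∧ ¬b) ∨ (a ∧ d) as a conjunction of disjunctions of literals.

d ∧ (¬b ∨ a)

(d ∧ ¬b) ∨ (a ∧ d)
≡ (d ∨ a) ∧ (d ∨ d) ∧ (¬b ∨ a) ∧ (¬b ∨ d)   [distribute ∨ over ∧]
≡ d ∧ (¬b ∨ a)   [simplify]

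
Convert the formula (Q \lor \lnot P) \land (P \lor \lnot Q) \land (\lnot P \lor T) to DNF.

(Q \land P \land T) \lor (\lnot P \land \lnot Q)

(Q \lor \lnot P) \land (P \lor \lnot Q) \land (\lnot P \lor T)
⇔ (Q \land P \land \lnot P) \lor (Q \land P \land T) \lor (Q \land \lnot Q \land \lnot P) \lor (Q \land \lnot Q \land T) \lor (\lnot P \land P \land \lnot P) \lor (\lnot P \land P \land T) \lor (\lnot P \land \lnot Q \land \lnot P) \lor (\lnot P \land \lnot Q \land T)   [distribute \land over \lor]
⇔ (Q \land P \land T) \lor (\lnot P \land \lnot Q)   [simplify]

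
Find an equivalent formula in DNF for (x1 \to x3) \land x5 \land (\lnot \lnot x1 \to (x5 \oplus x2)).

(\lnot x1 \land x5) \lor (x3 \land x5 \land \lnot x2)

(x1 \to x3) \land x5 \land (\lnot \lnot x1 \to (x5 \oplus x2))
≡ (\lnot x1 \lor x3) \land x5 \land (\lnot \lnot x1 \to (x5 \oplus x2))   [eliminate \to]
≡ (\lnot x1 \lor x3) \land x5 \land (\lnot \lnot \lnot x1 \lor (x5 \oplus x2))   [eliminate \to]
≡ (\lnot x1 \lor x3) \land x5 \land (\lnot \lnot \lnot x1 \lor (x5 \land \lnot x2) \lor (\lnot x5 \land x2))   [expand \oplus]
≡ (\lnot x1 \lor x3) \land x5 \land (\lnot x1 \lor (x5 \land \lnot x2) \lor (\lnot x5 \land x2))   [double negation]
≡ (\lnot x1 \land x5 \land \lnot x1) \lor (\lnot x1 \land x5 \land x5 \land \lnot x2) \lor (\lnot x1 \land x5 \land \lnot x5 \land x2) \lor (x3 \land x5 \land \lnot x1) \lor (x3 \land x5 \land x5 \land \lnot x2) \lor (x3 \land x5 \land \lnot x5 \land x2)   [distribute \land over \lor]
≡ (\lnot x1 \land x5) \lor (x3 \land x5 \land \lnot x2)   [simplify]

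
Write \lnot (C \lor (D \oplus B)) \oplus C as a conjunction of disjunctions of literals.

(\lnot D \lor B \lor C) \land (\lnot B \lor D \lor C)

\lnot (C \lor (D \oplus B)) \oplus C
≡ (\lnot (C \lor (D \oplus B)) \lor C) \land \lnot (\lnot (C \lor (D \oplus B)) \land C)   [expand \oplus]
≡ (\lnot (C \lor ((D \lor B) \land \lnot (D \land B))) \lor C) \land \lnot (\lnot (C \lor (D \oplus B)) \land C)   [expand \oplus]
≡ (\lnot (C \lor ((D \lor B) \land \lnot (D \land B))) \lor C) \land \lnot (\lnot (C \lor ((D \lor B) \land \lnot (D \land B))) \land C)   [expand \oplus]
≡ ((\lnot C \land \lnot ((D \lor B) \land \lnot (D \land B))) \lor C) \land \lnot (\lnot (C \lor ((D \lor B) \land \lnot (D \land B))) \land C)   [De Morgan]
≡ ((\lnot C \land (\lnot (D \lor B) \lor \lnot \lnot (D \land B))) \lor C) \land \lnot (\lnot (C \lor ((D \lor B) \land \lnot (D \land B))) \land C)   [De Morgan]
≡ ((\lnot C \land ((\lnot D \land \lnot B) \lor \lnot \lnot (D \land B))) \lor C) \land \lnot (\lnot (C \lor ((D \lor B) \land \lnot (D \land B))) \land C)   [De Morgan]
≡ ((\lnot C \land ((\lnot D \land \lnot B) \lor (D \land B))) \lor C) \land \lnot (\lnot (C \lor ((D \lor B) \land \lnot (D \land B))) \land C)   [double negation]
≡ ((\lnot C \land ((\lnot D \land \lnot B) \lor (D \land B))) \lor C) \land (\lnot \lnot (C \lor ((D \lor B) \land \lnot (D \land B))) \lor \lnot C)   [De Morgan]
≡ ((\lnot C \land ((\lnot D \land \lnot B) \lor (D \land B))) \lor C) \land (C \lor ((D \lor B) \land \lnot (D \land B)) \lor \lnot C)   [double negation]
≡ ((\lnot C \land ((\lnot D \land \lnot B) \lor (D \land B))) \lor C) \land (C \lor ((D \lor B) \land (\lnot D \lor \lnot B)) \lor \lnot C)   [De Morgan]
≡ (\lnot C \lor C) \land (\lnot D \lor D \lor C) \land (\lnot D \lor B \lor C) \land (\lnot B \lor D \lor C) \land (\lnot B \lor B \lor C) \land (C \lor D \lor B \lor \lnot C) \land (C \lor \lnot D \lor \lnot B \lor \lnot C)   [distribute \lor over \land]
≡ (\lnot D \lor B \lor C) \land (\lnot B \lor D \lor C)   [simplify]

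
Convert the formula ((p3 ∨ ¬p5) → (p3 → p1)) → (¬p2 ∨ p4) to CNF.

(p3 ∨ ¬p2 ∨ p4) ∧ (¬p1 ∨ ¬p2 ∨ p4)

((p3 ∨ ¬p5) → (p3 → p1)) → (¬p2 ∨ p4)
⇔ ¬((p3 ∨ ¬p5) → (p3 → p1)) ∨ ¬p2 ∨ p4
⇔ ¬(¬(p3 ∨ ¬p5) ∨ (p3 → p1)) ∨ ¬p2 ∨ p4
⇔ ¬(¬(p3 ∨ ¬p5) ∨ ¬p3 ∨ p1) ∨ ¬p2 ∨ p4
⇔ (¬¬(p3 ∨ ¬p5) ∧ ¬¬p3 ∧ ¬p1) ∨ ¬p2 ∨ p4
⇔ ((p3 ∨ ¬p5) ∧ ¬¬p3 ∧ ¬p1) ∨ ¬p2 ∨ p4
⇔ ((p3 ∨ ¬p5) ∧ p3 ∧ ¬p1) ∨ ¬p2 ∨ p4
⇔ (p3 ∨ ¬p5 ∨ ¬p2 ∨ p4) ∧ (p3 ∨ ¬p2 ∨ p4) ∧ (¬p1 ∨ ¬p2 ∨ p4)
⇔ (p3 ∨ ¬p2 ∨ p4) ∧ (¬p1 ∨ ¬p2 ∨ p4)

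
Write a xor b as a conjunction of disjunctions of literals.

a xor b
= (a | b) & ~(a & b)   [expand xor]
= (a | b) & (~a | ~b)   [De Morgan]

(a | b) & (~a | ~b)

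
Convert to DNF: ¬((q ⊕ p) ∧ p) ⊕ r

(p ∧ q ∧ ¬r) ∨ (¬p ∧ ¬r) ∨ (¬q ∧ p ∧ r)

¬((q ⊕ p) ∧ p) ⊕ r
≡ (¬((q ⊕ p) ∧ p) ∧ ¬r) ∨ (¬¬((q ⊕ p) ∧ p) ∧ r)   [expand ⊕]
≡ (¬(((q ∧ ¬p) ∨ (¬q ∧ p)) ∧ p) ∧ ¬r) ∨ (¬¬((q ⊕ p) ∧ p) ∧ r)   [expand ⊕]
≡ (¬(((q ∧ ¬p) ∨ (¬q ∧ p)) ∧ p) ∧ ¬r) ∨ (¬¬(((q ∧ ¬p) ∨ (¬q ∧ p)) ∧ p) ∧ r)   [expand ⊕]
≡ ((¬((q ∧ ¬p) ∨ (¬q ∧ p)) ∨ ¬p) ∧ ¬r) ∨ (¬¬(((q ∧ ¬p) ∨ (¬q ∧ p)) ∧ p) ∧ r)   [De Morgan]
≡ (((¬(q ∧ ¬p) ∧ ¬(¬q ∧ p)) ∨ ¬p) ∧ ¬r) ∨ (¬¬(((q ∧ ¬p) ∨ (¬q ∧ p)) ∧ p) ∧ r)   [De Morgan]
≡ ((((¬q ∨ ¬¬p) ∧ ¬(¬q ∧ p)) ∨ ¬p) ∧ ¬r) ∨ (¬¬(((q ∧ ¬p) ∨ (¬q ∧ p)) ∧ p) ∧ r)   [De Morgan]
≡ ((((¬q ∨ p) ∧ ¬(¬q ∧ p)) ∨ ¬p) ∧ ¬r) ∨ (¬¬(((q ∧ ¬p) ∨ (¬q ∧ p)) ∧ p) ∧ r)   [double negation]
≡ ((((¬q ∨ p) ∧ (¬¬q ∨ ¬p)) ∨ ¬p) ∧ ¬r) ∨ (¬¬(((q ∧ ¬p) ∨ (¬q ∧ p)) ∧ p) ∧ r)   [De Morgan]
≡ ((((¬q ∨ p) ∧ (q ∨ ¬p)) ∨ ¬p) ∧ ¬r) ∨ (¬¬(((q ∧ ¬p) ∨ (¬q ∧ p)) ∧ p) ∧ r)   [double negation]
≡ ((((¬q ∨ p) ∧ (q ∨ ¬p)) ∨ ¬p) ∧ ¬r) ∨ (((q ∧ ¬p) ∨ (¬q ∧ p)) ∧ p ∧ r)   [double negation]
≡ (¬q ∧ q ∧ ¬r) ∨ (¬q ∧ ¬p ∧ ¬r) ∨ (p ∧ q ∧ ¬r) ∨ (p ∧ ¬p ∧ ¬r) ∨ (¬p ∧ ¬r) ∨ (q ∧ ¬p ∧ p ∧ r) ∨ (¬q ∧ p ∧ p ∧ r)   [distribute ∧ over ∨]
≡ (p ∧ q ∧ ¬r) ∨ (¬p ∧ ¬r) ∨ (¬q ∧ p ∧ r)   [simplify]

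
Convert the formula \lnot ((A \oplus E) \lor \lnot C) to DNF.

\lnot ((A \oplus E) \lor \lnot C)
≡ \lnot (A \land \lnot E \lor \lnot A \land E \lor \lnot C)
≡ \lnot (A \land \lnot E) \land \lnot (\lnot A \land E) \land \lnot \lnot C
≡ (\lnot A \lor \lnot \lnot E) \land \lnot (\lnot A \land E) \land \lnot \lnot C
≡ (\lnot A \lor E) \land \lnot (\lnot A \land E) \land \lnot \lnot C
≡ (\lnot A \lor E) \land (\lnot \lnot A \lor \lnot E) \land \lnot \lnot C
≡ (\lnot A \lor E) \land (A \lor \lnot E) \land \lnot \lnot C
≡ (\lnot A \lor E) \land (A \lor \lnot E) \land C
≡ \lnot A \land A \land C \lor \lnot A \land \lnot E \land C \lor E \land A \land C \lor E \land \lnot E \land C
≡ \lnot A \land \lnot E \land C \lor E \land A \land C

\lnot A \land \lnot E \land C \lor E \land A \land C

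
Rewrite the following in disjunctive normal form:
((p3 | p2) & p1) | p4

((p3 | p2) & p1) | p4
⇔ (p3 & p1) | (p2 & p1) | p4   — distribute & over |

(p3 & p1) | (p2 & p1) | p4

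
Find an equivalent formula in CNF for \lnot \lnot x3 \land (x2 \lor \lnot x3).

x3 \land (x2 \lor \lnot x3)

\lnot \lnot x3 \land (x2 \lor \lnot x3)
⇔ x3 \land (x2 \lor \lnot x3)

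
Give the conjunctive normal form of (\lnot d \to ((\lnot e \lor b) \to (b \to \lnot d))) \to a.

(\lnot d \lor a) \land (b \lor a) \land (d \lor a)

(\lnot d \to ((\lnot e \lor b) \to (b \to \lnot d))) \to a
⇔ \lnot (\lnot d \to ((\lnot e \lor b) \to (b \to \lnot d))) \lor a   [eliminate \to]
⇔ \lnot (\lnot \lnot d \lor ((\lnot e \lor b) \to (b \to \lnot d))) \lor a   [eliminate \to]
⇔ \lnot (\lnot \lnot d \lor \lnot (\lnot e \lor b) \lor (b \to \lnot d)) \lor a   [eliminate \to]
⇔ \lnot (\lnot \lnot d \lor \lnot (\lnot e \lor b) \lor \lnot b \lor \lnot d) \lor a   [eliminate \to]
⇔ (\lnot \lnot \lnot d \land \lnot \lnot (\lnot e \lor b) \land \lnot \lnot b \land \lnot \lnot d) \lor a   [De Morgan]
⇔ (\lnot d \land \lnot \lnot (\lnot e \lor b) \land \lnot \lnot b \land \lnot \lnot d) \lor a   [double negation]
⇔ (\lnot d \land (\lnot e \lor b) \land \lnot \lnot b \land \lnot \lnot d) \lor a   [double negation]
⇔ (\lnot d \land (\lnot e \lor b) \land b \land \lnot \lnot d) \lor a   [double negation]
⇔ (\lnot d \land (\lnot e \lor b) \land b \land d) \lor a   [double negation]
⇔ (\lnot d \lor a) \land (\lnot e \lor b \lor a) \land (b \lor a) \land (d \lor a)   [distribute \lor over \land]
⇔ (\lnot d \lor a) \land (b \lor a) \land (d \lor a)   [simplify]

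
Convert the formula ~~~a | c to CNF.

~~~a | c
= ~a | c   — double negation

~a | c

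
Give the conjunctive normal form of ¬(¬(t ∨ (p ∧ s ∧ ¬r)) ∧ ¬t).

¬(¬(t ∨ (p ∧ s ∧ ¬r)) ∧ ¬t)
≡ ¬¬(t ∨ (p ∧ s ∧ ¬r)) ∨ ¬¬t   [De Morgan]
≡ t ∨ (p ∧ s ∧ ¬r) ∨ ¬¬t   [double negation]
≡ t ∨ (p ∧ s ∧ ¬r) ∨ t   [double negation]
≡ (t ∨ p ∨ t) ∧ (t ∨ s ∨ t) ∧ (t ∨ ¬r ∨ t)   [distribute ∨ over ∧]
≡ (t ∨ p) ∧ (t ∨ s) ∧ (t ∨ ¬r)   [simplify]

(t ∨ p) ∧ (t ∨ s) ∧ (t ∨ ¬r)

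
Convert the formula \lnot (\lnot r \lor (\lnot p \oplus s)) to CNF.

\lnot (\lnot r \lor (\lnot p \oplus s))
≡ \lnot (\lnot r \lor ((\lnot p \lor s) \land \lnot (\lnot p \land s)))
≡ \lnot \lnot r \land \lnot ((\lnot p \lor s) \land \lnot (\lnot p \land s))
≡ r \land \lnot ((\lnot p \lor s) \land \lnot (\lnot p \land s))
≡ r \land (\lnot (\lnot p \lor s) \lor \lnot \lnot (\lnot p \land s))
≡ r \land ((\lnot \lnot p \land \lnot s) \lor \lnot \lnot (\lnot p \land s))
≡ r \land ((p \land \lnot s) \lor \lnot \lnot (\lnot p \land s))
≡ r \land ((p \land \lnot s) \lor (\lnot p \land s))
≡ r \land (p \lor \lnot p) \land (p \lor s) \land (\lnot s \lor \lnot p) \land (\lnot s \lor s)
≡ r \land (p \lor s) \land (\lnot s \lor \lnot p)

r \land (p \lor s) \land (\lnot s \lor \lnot p)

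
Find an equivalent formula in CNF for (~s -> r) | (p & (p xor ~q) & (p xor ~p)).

(~s -> r) | (p & (p xor ~q) & (p xor ~p))
≡ ~~s | r | (p & (p xor ~q) & (p xor ~p))   [eliminate ->]
≡ ~~s | r | (p & (p | ~q) & ~(p & ~q) & (p xor ~p))   [expand xor]
≡ ~~s | r | (p & (p | ~q) & ~(p & ~q) & (p | ~p) & ~(p & ~p))   [expand xor]
≡ s | r | (p & (p | ~q) & ~(p & ~q) & (p | ~p) & ~(p & ~p))   [double negation]
≡ s | r | (p & (p | ~q) & (~p | ~~q) & (p | ~p) & ~(p & ~p))   [De Morgan]
≡ s | r | (p & (p | ~q) & (~p | q) & (p | ~p) & ~(p & ~p))   [double negation]
≡ s | r | (p & (p | ~q) & (~p | q) & (p | ~p) & (~p | ~~p))   [De Morgan]
≡ s | r | (p & (p | ~q) & (~p | q) & (p | ~p) & (~p | p))   [double negation]
≡ (s | r | p) & (s | r | p | ~q) & (s | r | ~p | q) & (s | r | p | ~p) & (s | r | ~p | p)   [distribute | over &]
≡ (s | r | p) & (s | r | ~p | q)   [simplify]

(s | r | p) & (s | r | ~p | q)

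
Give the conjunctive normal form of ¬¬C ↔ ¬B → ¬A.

¬¬C ↔ ¬B → ¬A
= (¬¬C → (¬B → ¬A)) ∧ ((¬B → ¬A) → ¬¬C)   [eliminate ↔]
= (¬¬¬C ∨ (¬B → ¬A)) ∧ ((¬B → ¬A) → ¬¬C)   [eliminate →]
= (¬¬¬C ∨ ¬¬B ∨ ¬A) ∧ ((¬B → ¬A) → ¬¬C)   [eliminate →]
= (¬¬¬C ∨ ¬¬B ∨ ¬A) ∧ (¬(¬B → ¬A) ∨ ¬¬C)   [eliminate →]
= (¬¬¬C ∨ ¬¬B ∨ ¬A) ∧ (¬(¬¬B ∨ ¬A) ∨ ¬¬C)   [eliminate →]
= (¬C ∨ ¬¬B ∨ ¬A) ∧ (¬(¬¬B ∨ ¬A) ∨ ¬¬C)   [double negation]
= (¬C ∨ B ∨ ¬A) ∧ (¬(¬¬B ∨ ¬A) ∨ ¬¬C)   [double negation]
= (¬C ∨ B ∨ ¬A) ∧ (¬¬¬B ∧ ¬¬A ∨ ¬¬C)   [De Morgan]
= (¬C ∨ B ∨ ¬A) ∧ (¬B ∧ ¬¬A ∨ ¬¬C)   [double negation]
= (¬C ∨ B ∨ ¬A) ∧ (¬B ∧ A ∨ ¬¬C)   [double negation]
= (¬C ∨ B ∨ ¬A) ∧ (¬B ∧ A ∨ C)   [double negation]
= (¬C ∨ B ∨ ¬A) ∧ (¬B ∨ C) ∧ (A ∨ C)   [distribute ∨ over ∧]

(¬C ∨ B ∨ ¬A) ∧ (¬B ∨ C) ∧ (A ∨ C)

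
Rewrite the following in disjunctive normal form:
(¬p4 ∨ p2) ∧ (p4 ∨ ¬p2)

¬p4 ∧ ¬p2 ∨ p2 ∧ p4

(¬p4 ∨ p2) ∧ (p4 ∨ ¬p2)
⇔ ¬p4 ∧ p4 ∨ ¬p4 ∧ ¬p2 ∨ p2 ∧ p4 ∨ p2 ∧ ¬p2   [distribute ∧ over ∨]
⇔ ¬p4 ∧ ¬p2 ∨ p2 ∧ p4   [simplify]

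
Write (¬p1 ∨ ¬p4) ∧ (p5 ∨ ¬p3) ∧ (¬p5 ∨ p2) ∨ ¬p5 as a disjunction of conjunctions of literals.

(¬p1 ∨ ¬p4) ∧ (p5 ∨ ¬p3) ∧ (¬p5 ∨ p2) ∨ ¬p5
≡ ¬p1 ∧ p5 ∧ ¬p5 ∨ ¬p1 ∧ p5 ∧ p2 ∨ ¬p1 ∧ ¬p3 ∧ ¬p5 ∨ ¬p1 ∧ ¬p3 ∧ p2 ∨ ¬p4 ∧ p5 ∧ ¬p5 ∨ ¬p4 ∧ p5 ∧ p2 ∨ ¬p4 ∧ ¬p3 ∧ ¬p5 ∨ ¬p4 ∧ ¬p3 ∧ p2 ∨ ¬p5
≡ ¬p1 ∧ p5 ∧ p2 ∨ ¬p1 ∧ ¬p3 ∧ p2 ∨ ¬p4 ∧ p5 ∧ p2 ∨ ¬p4 ∧ ¬p3 ∧ p2 ∨ ¬p5

¬p1 ∧ p5 ∧ p2 ∨ ¬p1 ∧ ¬p3 ∧ p2 ∨ ¬p4 ∧ p5 ∧ p2 ∨ ¬p4 ∧ ¬p3 ∧ p2 ∨ ¬p5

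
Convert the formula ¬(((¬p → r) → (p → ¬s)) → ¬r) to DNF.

¬(((¬p → r) → (p → ¬s)) → ¬r)
⇔ ¬(¬((¬p → r) → (p → ¬s)) ∨ ¬r)   [eliminate →]
⇔ ¬(¬(¬(¬p → r) ∨ (p → ¬s)) ∨ ¬r)   [eliminate →]
⇔ ¬(¬(¬(¬¬p ∨ r) ∨ (p → ¬s)) ∨ ¬r)   [eliminate →]
⇔ ¬(¬(¬(¬¬p ∨ r) ∨ ¬p ∨ ¬s) ∨ ¬r)   [eliminate →]
⇔ ¬¬(¬(¬¬p ∨ r) ∨ ¬p ∨ ¬s) ∧ ¬¬r   [De Morgan]
⇔ (¬(¬¬p ∨ r) ∨ ¬p ∨ ¬s) ∧ ¬¬r   [double negation]
⇔ ((¬¬¬p ∧ ¬r) ∨ ¬p ∨ ¬s) ∧ ¬¬r   [De Morgan]
⇔ ((¬p ∧ ¬r) ∨ ¬p ∨ ¬s) ∧ ¬¬r   [double negation]
⇔ ((¬p ∧ ¬r) ∨ ¬p ∨ ¬s) ∧ r   [double negation]
⇔ (¬p ∧ ¬r ∧ r) ∨ (¬p ∧ r) ∨ (¬s ∧ r)   [distribute ∧ over ∨]
⇔ (¬p ∧ r) ∨ (¬s ∧ r)   [simplify]

(¬p ∧ r) ∨ (¬s ∧ r)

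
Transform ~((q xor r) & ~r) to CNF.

~((q xor r) & ~r)
≡ ~((q | r) & ~(q & r) & ~r)   (expand xor)
≡ ~(q | r) | ~~(q & r) | ~~r   (De Morgan)
≡ (~q & ~r) | ~~(q & r) | ~~r   (De Morgan)
≡ (~q & ~r) | (q & r) | ~~r   (double negation)
≡ (~q & ~r) | (q & r) | r   (double negation)
≡ (~q | q | r) & (~q | r | r) & (~r | q | r) & (~r | r | r)   (distribute | over &)
≡ ~q | r   (simplify)

~q | r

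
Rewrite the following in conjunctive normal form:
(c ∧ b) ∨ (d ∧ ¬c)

(c ∧ b) ∨ (d ∧ ¬c)
≡ (c ∨ d) ∧ (c ∨ ¬c) ∧ (b ∨ d) ∧ (b ∨ ¬c)   [distribute ∨ over ∧]
≡ (c ∨ d) ∧ (b ∨ d) ∧ (b ∨ ¬c)   [simplify]

(c ∨ d) ∧ (b ∨ d) ∧ (b ∨ ¬c)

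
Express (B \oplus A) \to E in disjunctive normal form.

(\lnot B \land \lnot A) \lor (A \land B) \lor E

(B \oplus A) \to E
≡ \lnot (B \oplus A) \lor E   — eliminate \to
≡ \lnot ((B \land \lnot A) \lor (\lnot B \land A)) \lor E   — expand \oplus
≡ (\lnot (B \land \lnot A) \land \lnot (\lnot B \land A)) \lor E   — De Morgan
≡ ((\lnot B \lor \lnot \lnot A) \land \lnot (\lnot B \land A)) \lor E   — De Morgan
≡ ((\lnot B \lor A) \land \lnot (\lnot B \land A)) \lor E   — double negation
≡ ((\lnot B \lor A) \land (\lnot \lnot B \lor \lnot A)) \lor E   — De Morgan
≡ ((\lnot B \lor A) \land (B \lor \lnot A)) \lor E   — double negation
≡ (\lnot B \land B) \lor (\lnot B \land \lnot A) \lor (A \land B) \lor (A \land \lnot A) \lor E   — distribute \land over \lor
≡ (\lnot B \land \lnot A) \lor (A \land B) \lor E   — simplify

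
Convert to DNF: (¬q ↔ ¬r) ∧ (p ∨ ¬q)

(q ∧ r ∧ p) ∨ (¬r ∧ ¬q)

(¬q ↔ ¬r) ∧ (p ∨ ¬q)
⇔ (¬q → ¬r) ∧ (¬r → ¬q) ∧ (p ∨ ¬q)
⇔ (¬¬q ∨ ¬r) ∧ (¬r → ¬q) ∧ (p ∨ ¬q)
⇔ (¬¬q ∨ ¬r) ∧ (¬¬r ∨ ¬q) ∧ (p ∨ ¬q)
⇔ (q ∨ ¬r) ∧ (¬¬r ∨ ¬q) ∧ (p ∨ ¬q)
⇔ (q ∨ ¬r) ∧ (r ∨ ¬q) ∧ (p ∨ ¬q)
⇔ (q ∧ r ∧ p) ∨ (q ∧ r ∧ ¬q) ∨ (q ∧ ¬q ∧ p) ∨ (q ∧ ¬q ∧ ¬q) ∨ (¬r ∧ r ∧ p) ∨ (¬r ∧ r ∧ ¬q) ∨ (¬r ∧ ¬q ∧ p) ∨ (¬r ∧ ¬q ∧ ¬q)
⇔ (q ∧ r ∧ p) ∨ (¬r ∧ ¬q)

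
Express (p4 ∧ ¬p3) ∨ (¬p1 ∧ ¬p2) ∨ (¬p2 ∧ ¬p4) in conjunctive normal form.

(p4 ∧ ¬p3) ∨ (¬p1 ∧ ¬p2) ∨ (¬p2 ∧ ¬p4)
⇔ (p4 ∨ ¬p1 ∨ ¬p2) ∧ (p4 ∨ ¬p1 ∨ ¬p4) ∧ (p4 ∨ ¬p2 ∨ ¬p2) ∧ (p4 ∨ ¬p2 ∨ ¬p4) ∧ (¬p3 ∨ ¬p1 ∨ ¬p2) ∧ (¬p3 ∨ ¬p1 ∨ ¬p4) ∧ (¬p3 ∨ ¬p2 ∨ ¬p2) ∧ (¬p3 ∨ ¬p2 ∨ ¬p4)   [distribute ∨ over ∧]
⇔ (p4 ∨ ¬p2) ∧ (¬p3 ∨ ¬p1 ∨ ¬p4) ∧ (¬p3 ∨ ¬p2)   [simplify]

(p4 ∨ ¬p2) ∧ (¬p3 ∨ ¬p1 ∨ ¬p4) ∧ (¬p3 ∨ ¬p2)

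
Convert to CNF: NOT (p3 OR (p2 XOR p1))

NOT (p3 OR (p2 XOR p1))
⇔ NOT (p3 OR ((p2 OR p1) AND NOT (p2 AND p1)))   (expand XOR)
⇔ NOT p3 AND NOT ((p2 OR p1) AND NOT (p2 AND p1))   (De Morgan)
⇔ NOT p3 AND (NOT (p2 OR p1) OR NOT NOT (p2 AND p1))   (De Morgan)
⇔ NOT p3 AND ((NOT p2 AND NOT p1) OR NOT NOT (p2 AND p1))   (De Morgan)
⇔ NOT p3 AND ((NOT p2 AND NOT p1) OR (p2 AND p1))   (double negation)
⇔ NOT p3 AND (NOT p2 OR p2) AND (NOT p2 OR p1) AND (NOT p1 OR p2) AND (NOT p1 OR p1)   (distribute OR over AND)
⇔ NOT p3 AND (NOT p2 OR p1) AND (NOT p1 OR p2)   (simplify)

NOT p3 AND (NOT p2 OR p1) AND (NOT p1 OR p2)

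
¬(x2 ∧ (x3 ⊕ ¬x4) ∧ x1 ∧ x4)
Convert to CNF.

¬x2 ∨ ¬x3 ∨ ¬x4 ∨ ¬x1

¬(x2 ∧ (x3 ⊕ ¬x4) ∧ x1 ∧ x4)
= ¬(x2 ∧ (x3 ∨ ¬x4) ∧ ¬(x3 ∧ ¬x4) ∧ x1 ∧ x4)
= ¬x2 ∨ ¬(x3 ∨ ¬x4) ∨ ¬¬(x3 ∧ ¬x4) ∨ ¬x1 ∨ ¬x4
= ¬x2 ∨ (¬x3 ∧ ¬¬x4) ∨ ¬¬(x3 ∧ ¬x4) ∨ ¬x1 ∨ ¬x4
= ¬x2 ∨ (¬x3 ∧ x4) ∨ ¬¬(x3 ∧ ¬x4) ∨ ¬x1 ∨ ¬x4
= ¬x2 ∨ (¬x3 ∧ x4) ∨ (x3 ∧ ¬x4) ∨ ¬x1 ∨ ¬x4
= (¬x2 ∨ ¬x3 ∨ x3 ∨ ¬x1 ∨ ¬x4) ∧ (¬x2 ∨ ¬x3 ∨ ¬x4 ∨ ¬x1 ∨ ¬x4) ∧ (¬x2 ∨ x4 ∨ x3 ∨ ¬x1 ∨ ¬x4) ∧ (¬x2 ∨ x4 ∨ ¬x4 ∨ ¬x1 ∨ ¬x4)
= ¬x2 ∨ ¬x3 ∨ ¬x4 ∨ ¬x1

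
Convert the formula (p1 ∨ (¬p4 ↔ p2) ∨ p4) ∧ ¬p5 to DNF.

(p1 ∧ ¬p5) ∨ (p2 ∧ ¬p4 ∧ ¬p5) ∨ (p4 ∧ ¬p5)

(p1 ∨ (¬p4 ↔ p2) ∨ p4) ∧ ¬p5
≡ (p1 ∨ ((¬p4 → p2) ∧ (p2 → ¬p4)) ∨ p4) ∧ ¬p5
≡ (p1 ∨ ((¬¬p4 ∨ p2) ∧ (p2 → ¬p4)) ∨ p4) ∧ ¬p5
≡ (p1 ∨ ((¬¬p4 ∨ p2) ∧ (¬p2 ∨ ¬p4)) ∨ p4) ∧ ¬p5
≡ (p1 ∨ ((p4 ∨ p2) ∧ (¬p2 ∨ ¬p4)) ∨ p4) ∧ ¬p5
≡ (p1 ∧ ¬p5) ∨ (p4 ∧ ¬p2 ∧ ¬p5) ∨ (p4 ∧ ¬p4 ∧ ¬p5) ∨ (p2 ∧ ¬p2 ∧ ¬p5) ∨ (p2 ∧ ¬p4 ∧ ¬p5) ∨ (p4 ∧ ¬p5)
≡ (p1 ∧ ¬p5) ∨ (p2 ∧ ¬p4 ∧ ¬p5) ∨ (p4 ∧ ¬p5)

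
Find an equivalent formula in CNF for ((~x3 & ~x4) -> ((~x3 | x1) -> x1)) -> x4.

(~x3 | x4) & (~x1 | x4)

((~x3 & ~x4) -> ((~x3 | x1) -> x1)) -> x4
≡ ~((~x3 & ~x4) -> ((~x3 | x1) -> x1)) | x4   [eliminate ->]
≡ ~(~(~x3 & ~x4) | ((~x3 | x1) -> x1)) | x4   [eliminate ->]
≡ ~(~(~x3 & ~x4) | ~(~x3 | x1) | x1) | x4   [eliminate ->]
≡ (~~(~x3 & ~x4) & ~~(~x3 | x1) & ~x1) | x4   [De Morgan]
≡ (~x3 & ~x4 & ~~(~x3 | x1) & ~x1) | x4   [double negation]
≡ (~x3 & ~x4 & (~x3 | x1) & ~x1) | x4   [double negation]
≡ (~x3 | x4) & (~x4 | x4) & (~x3 | x1 | x4) & (~x1 | x4)   [distribute | over &]
≡ (~x3 | x4) & (~x1 | x4)   [simplify]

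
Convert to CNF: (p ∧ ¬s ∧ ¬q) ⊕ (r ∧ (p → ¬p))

(p ∧ ¬s ∧ ¬q) ⊕ (r ∧ (p → ¬p))
= ((p ∧ ¬s ∧ ¬q) ∨ (r ∧ (p → ¬p))) ∧ ¬(p ∧ ¬s ∧ ¬q ∧ r ∧ (p → ¬p))
= ((p ∧ ¬s ∧ ¬q) ∨ (r ∧ (¬p ∨ ¬p))) ∧ ¬(p ∧ ¬s ∧ ¬q ∧ r ∧ (p → ¬p))
= ((p ∧ ¬s ∧ ¬q) ∨ (r ∧ (¬p ∨ ¬p))) ∧ ¬(p ∧ ¬s ∧ ¬q ∧ r ∧ (¬p ∨ ¬p))
= ((p ∧ ¬s ∧ ¬q) ∨ (r ∧ (¬p ∨ ¬p))) ∧ (¬p ∨ ¬¬s ∨ ¬¬q ∨ ¬r ∨ ¬(¬p ∨ ¬p))
= ((p ∧ ¬s ∧ ¬q) ∨ (r ∧ (¬p ∨ ¬p))) ∧ (¬p ∨ s ∨ ¬¬q ∨ ¬r ∨ ¬(¬p ∨ ¬p))
= ((p ∧ ¬s ∧ ¬q) ∨ (r ∧ (¬p ∨ ¬p))) ∧ (¬p ∨ s ∨ q ∨ ¬r ∨ ¬(¬p ∨ ¬p))
= ((p ∧ ¬s ∧ ¬q) ∨ (r ∧ (¬p ∨ ¬p))) ∧ (¬p ∨ s ∨ q ∨ ¬r ∨ (¬¬p ∧ ¬¬p))
= ((p ∧ ¬s ∧ ¬q) ∨ (r ∧ (¬p ∨ ¬p))) ∧ (¬p ∨ s ∨ q ∨ ¬r ∨ (p ∧ ¬¬p))
= ((p ∧ ¬s ∧ ¬q) ∨ (r ∧ (¬p ∨ ¬p))) ∧ (¬p ∨ s ∨ q ∨ ¬r ∨ (p ∧ p))
= (p ∨ r) ∧ (p ∨ ¬p ∨ ¬p) ∧ (¬s ∨ r) ∧ (¬s ∨ ¬p ∨ ¬p) ∧ (¬q ∨ r) ∧ (¬q ∨ ¬p ∨ ¬p) ∧ (¬p ∨ s ∨ q ∨ ¬r ∨ p) ∧ (¬p ∨ s ∨ q ∨ ¬r ∨ p)
= (p ∨ r) ∧ (¬s ∨ r) ∧ (¬s ∨ ¬p) ∧ (¬q ∨ r) ∧ (¬q ∨ ¬p)

(p ∨ r) ∧ (¬s ∨ r) ∧ (¬s ∨ ¬p) ∧ (¬q ∨ r) ∧ (¬q ∨ ¬p)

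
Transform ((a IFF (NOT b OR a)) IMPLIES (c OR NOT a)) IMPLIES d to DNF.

((a IFF (NOT b OR a)) IMPLIES (c OR NOT a)) IMPLIES d
= NOT ((a IFF (NOT b OR a)) IMPLIES (c OR NOT a)) OR d   [eliminate IMPLIES]
= NOT (NOT (a IFF (NOT b OR a)) OR c OR NOT a) OR d   [eliminate IMPLIES]
= NOT (NOT ((a IMPLIES (NOT b OR a)) AND ((NOT b OR a) IMPLIES a)) OR c OR NOT a) OR d   [eliminate IFF]
= NOT (NOT ((NOT a OR NOT b OR a) AND ((NOT b OR a) IMPLIES a)) OR c OR NOT a) OR d   [eliminate IMPLIES]
= NOT (NOT ((NOT a OR NOT b OR a) AND (NOT (NOT b OR a) OR a)) OR c OR NOT a) OR d   [eliminate IMPLIES]
= (NOT NOT ((NOT a OR NOT b OR a) AND (NOT (NOT b OR a) OR a)) AND NOT c AND NOT NOT a) OR d   [De Morgan]
= ((NOT a OR NOT b OR a) AND (NOT (NOT b OR a) OR a) AND NOT c AND NOT NOT a) OR d   [double negation]
= ((NOT a OR NOT b OR a) AND ((NOT NOT b AND NOT a) OR a) AND NOT c AND NOT NOT a) OR d   [De Morgan]
= ((NOT a OR NOT b OR a) AND ((b AND NOT a) OR a) AND NOT c AND NOT NOT a) OR d   [double negation]
= ((NOT a OR NOT b OR a) AND ((b AND NOT a) OR a) AND NOT c AND a) OR d   [double negation]
= (NOT a AND b AND NOT a AND NOT c AND a) OR (NOT a AND a AND NOT c AND a) OR (NOT b AND b AND NOT a AND NOT c AND a) OR (NOT b AND a AND NOT c AND a) OR (a AND b AND NOT a AND NOT c AND a) OR (a AND a AND NOT c AND a) OR d   [distribute AND over OR]
= (a AND NOT c) OR d   [simplify]

(a AND NOT c) OR d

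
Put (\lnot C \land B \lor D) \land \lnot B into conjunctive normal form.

(\lnot C \land B \lor D) \land \lnot B
= (\lnot C \lor D) \land (B \lor D) \land \lnot B   — distribute \lor over \land

(\lnot C \lor D) \land (B \lor D) \land \lnot B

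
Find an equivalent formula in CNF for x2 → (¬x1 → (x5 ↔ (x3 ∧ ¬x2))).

x2 → (¬x1 → (x5 ↔ (x3 ∧ ¬x2)))
≡ ¬x2 ∨ (¬x1 → (x5 ↔ (x3 ∧ ¬x2)))   [eliminate →]
≡ ¬x2 ∨ ¬¬x1 ∨ (x5 ↔ (x3 ∧ ¬x2))   [eliminate →]
≡ ¬x2 ∨ ¬¬x1 ∨ ((x5 → (x3 ∧ ¬x2)) ∧ ((x3 ∧ ¬x2) → x5))   [eliminate ↔]
≡ ¬x2 ∨ ¬¬x1 ∨ ((¬x5 ∨ (x3 ∧ ¬x2)) ∧ ((x3 ∧ ¬x2) → x5))   [eliminate →]
≡ ¬x2 ∨ ¬¬x1 ∨ ((¬x5 ∨ (x3 ∧ ¬x2)) ∧ (¬(x3 ∧ ¬x2) ∨ x5))   [eliminate →]
≡ ¬x2 ∨ x1 ∨ ((¬x5 ∨ (x3 ∧ ¬x2)) ∧ (¬(x3 ∧ ¬x2) ∨ x5))   [double negation]
≡ ¬x2 ∨ x1 ∨ ((¬x5 ∨ (x3 ∧ ¬x2)) ∧ (¬x3 ∨ ¬¬x2 ∨ x5))   [De Morgan]
≡ ¬x2 ∨ x1 ∨ ((¬x5 ∨ (x3 ∧ ¬x2)) ∧ (¬x3 ∨ x2 ∨ x5))   [double negation]
≡ (¬x2 ∨ x1 ∨ ¬x5 ∨ x3) ∧ (¬x2 ∨ x1 ∨ ¬x5 ∨ ¬x2) ∧ (¬x2 ∨ x1 ∨ ¬x3 ∨ x2 ∨ x5)   [distribute ∨ over ∧]
≡ ¬x2 ∨ x1 ∨ ¬x5   [simplify]

¬x2 ∨ x1 ∨ ¬x5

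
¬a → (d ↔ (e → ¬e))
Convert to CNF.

¬a → (d ↔ (e → ¬e))
= ¬¬a ∨ (d ↔ (e → ¬e))
= ¬¬a ∨ ((d → (e → ¬e)) ∧ ((e → ¬e) → d))
= ¬¬a ∨ ((¬d ∨ (e → ¬e)) ∧ ((e → ¬e) → d))
= ¬¬a ∨ ((¬d ∨ ¬e ∨ ¬e) ∧ ((e → ¬e) → d))
= ¬¬a ∨ ((¬d ∨ ¬e ∨ ¬e) ∧ (¬(e → ¬e) ∨ d))
= ¬¬a ∨ ((¬d ∨ ¬e ∨ ¬e) ∧ (¬(¬e ∨ ¬e) ∨ d))
= a ∨ ((¬d ∨ ¬e ∨ ¬e) ∧ (¬(¬e ∨ ¬e) ∨ d))
= a ∨ ((¬d ∨ ¬e ∨ ¬e) ∧ ((¬¬e ∧ ¬¬e) ∨ d))
= a ∨ ((¬d ∨ ¬e ∨ ¬e) ∧ ((e ∧ ¬¬e) ∨ d))
= a ∨ ((¬d ∨ ¬e ∨ ¬e) ∧ ((e ∧ e) ∨ d))
= (a ∨ ¬d ∨ ¬e ∨ ¬e) ∧ (a ∨ e ∨ d) ∧ (a ∨ e ∨ d)
= (a ∨ ¬d ∨ ¬e) ∧ (a ∨ e ∨ d)

(a ∨ ¬d ∨ ¬e) ∧ (a ∨ e ∨ d)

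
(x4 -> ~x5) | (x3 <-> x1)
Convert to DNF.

(x4 -> ~x5) | (x3 <-> x1)
≡ ~x4 | ~x5 | (x3 <-> x1)   (eliminate ->)
≡ ~x4 | ~x5 | ((x3 -> x1) & (x1 -> x3))   (eliminate <->)
≡ ~x4 | ~x5 | ((~x3 | x1) & (x1 -> x3))   (eliminate ->)
≡ ~x4 | ~x5 | ((~x3 | x1) & (~x1 | x3))   (eliminate ->)
≡ ~x4 | ~x5 | (~x3 & ~x1) | (~x3 & x3) | (x1 & ~x1) | (x1 & x3)   (distribute & over |)
≡ ~x4 | ~x5 | (~x3 & ~x1) | (x1 & x3)   (simplify)

~x4 | ~x5 | (~x3 & ~x1) | (x1 & x3)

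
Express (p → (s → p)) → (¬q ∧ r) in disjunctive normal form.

¬q ∧ r

(p → (s → p)) → (¬q ∧ r)
≡ ¬(p → (s → p)) ∨ (¬q ∧ r)   [eliminate →]
≡ ¬(¬p ∨ (s → p)) ∨ (¬q ∧ r)   [eliminate →]
≡ ¬(¬p ∨ ¬s ∨ p) ∨ (¬q ∧ r)   [eliminate →]
≡ (¬¬p ∧ ¬¬s ∧ ¬p) ∨ (¬q ∧ r)   [De Morgan]
≡ (p ∧ ¬¬s ∧ ¬p) ∨ (¬q ∧ r)   [double negation]
≡ (p ∧ s ∧ ¬p) ∨ (¬q ∧ r)   [double negation]
≡ ¬q ∧ r   [simplify]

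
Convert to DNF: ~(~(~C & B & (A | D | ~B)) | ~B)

~(~(~C & B & (A | D | ~B)) | ~B)
⇔ ~~(~C & B & (A | D | ~B)) & ~~B   [De Morgan]
⇔ ~C & B & (A | D | ~B) & ~~B   [double negation]
⇔ ~C & B & (A | D | ~B) & B   [double negation]
⇔ (~C & B & A & B) | (~C & B & D & B) | (~C & B & ~B & B)   [distribute & over |]
⇔ (~C & B & A) | (~C & B & D)   [simplify]

(~C & B & A) | (~C & B & D)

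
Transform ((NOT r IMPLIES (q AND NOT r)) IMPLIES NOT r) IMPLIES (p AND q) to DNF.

((NOT r IMPLIES (q AND NOT r)) IMPLIES NOT r) IMPLIES (p AND q)
≡ NOT ((NOT r IMPLIES (q AND NOT r)) IMPLIES NOT r) OR (p AND q)   (eliminate IMPLIES)
≡ NOT (NOT (NOT r IMPLIES (q AND NOT r)) OR NOT r) OR (p AND q)   (eliminate IMPLIES)
≡ NOT (NOT (NOT NOT r OR (q AND NOT r)) OR NOT r) OR (p AND q)   (eliminate IMPLIES)
≡ (NOT NOT (NOT NOT r OR (q AND NOT r)) AND NOT NOT r) OR (p AND q)   (De Morgan)
≡ ((NOT NOT r OR (q AND NOT r)) AND NOT NOT r) OR (p AND q)   (double negation)
≡ ((r OR (q AND NOT r)) AND NOT NOT r) OR (p AND q)   (double negation)
≡ ((r OR (q AND NOT r)) AND r) OR (p AND q)   (double negation)
≡ (r AND r) OR (q AND NOT r AND r) OR (p AND q)   (distribute AND over OR)
≡ r OR (p AND q)   (simplify)

r OR (p AND q)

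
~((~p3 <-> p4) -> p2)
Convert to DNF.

(p3 & ~p4 & ~p2) | (p4 & ~p3 & ~p2)

~((~p3 <-> p4) -> p2)
= ~(~(~p3 <-> p4) | p2)   [eliminate ->]
= ~(~((~p3 -> p4) & (p4 -> ~p3)) | p2)   [eliminate <->]
= ~(~((~~p3 | p4) & (p4 -> ~p3)) | p2)   [eliminate ->]
= ~(~((~~p3 | p4) & (~p4 | ~p3)) | p2)   [eliminate ->]
= ~~((~~p3 | p4) & (~p4 | ~p3)) & ~p2   [De Morgan]
= (~~p3 | p4) & (~p4 | ~p3) & ~p2   [double negation]
= (p3 | p4) & (~p4 | ~p3) & ~p2   [double negation]
= (p3 & ~p4 & ~p2) | (p3 & ~p3 & ~p2) | (p4 & ~p4 & ~p2) | (p4 & ~p3 & ~p2)   [distribute & over |]
= (p3 & ~p4 & ~p2) | (p4 & ~p3 & ~p2)   [simplify]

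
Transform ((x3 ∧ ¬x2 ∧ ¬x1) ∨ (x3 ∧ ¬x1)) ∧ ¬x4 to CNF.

((x3 ∧ ¬x2 ∧ ¬x1) ∨ (x3 ∧ ¬x1)) ∧ ¬x4
≡ (x3 ∨ x3) ∧ (x3 ∨ ¬x1) ∧ (¬x2 ∨ x3) ∧ (¬x2 ∨ ¬x1) ∧ (¬x1 ∨ x3) ∧ (¬x1 ∨ ¬x1) ∧ ¬x4   [distribute ∨ over ∧]
≡ x3 ∧ ¬x1 ∧ ¬x4   [simplify]

x3 ∧ ¬x1 ∧ ¬x4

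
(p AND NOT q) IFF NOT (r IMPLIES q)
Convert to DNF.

(NOT p AND NOT r) OR q OR (r AND NOT q AND p)

(p AND NOT q) IFF NOT (r IMPLIES q)
= ((p AND NOT q) IMPLIES NOT (r IMPLIES q)) AND (NOT (r IMPLIES q) IMPLIES (p AND NOT q))   [eliminate IFF]
= (NOT (p AND NOT q) OR NOT (r IMPLIES q)) AND (NOT (r IMPLIES q) IMPLIES (p AND NOT q))   [eliminate IMPLIES]
= (NOT (p AND NOT q) OR NOT (NOT r OR q)) AND (NOT (r IMPLIES q) IMPLIES (p AND NOT q))   [eliminate IMPLIES]
= (NOT (p AND NOT q) OR NOT (NOT r OR q)) AND (NOT NOT (r IMPLIES q) OR (p AND NOT q))   [eliminate IMPLIES]
= (NOT (p AND NOT q) OR NOT (NOT r OR q)) AND (NOT NOT (NOT r OR q) OR (p AND NOT q))   [eliminate IMPLIES]
= (NOT p OR NOT NOT q OR NOT (NOT r OR q)) AND (NOT NOT (NOT r OR q) OR (p AND NOT q))   [De Morgan]
= (NOT p OR q OR NOT (NOT r OR q)) AND (NOT NOT (NOT r OR q) OR (p AND NOT q))   [double negation]
= (NOT p OR q OR (NOT NOT r AND NOT q)) AND (NOT NOT (NOT r OR q) OR (p AND NOT q))   [De Morgan]
= (NOT p OR q OR (r AND NOT q)) AND (NOT NOT (NOT r OR q) OR (p AND NOT q))   [double negation]
= (NOT p OR q OR (r AND NOT q)) AND (NOT r OR q OR (p AND NOT q))   [double negation]
= (NOT p AND NOT r) OR (NOT p AND q) OR (NOT p AND p AND NOT q) OR (q AND NOT r) OR (q AND q) OR (q AND p AND NOT q) OR (r AND NOT q AND NOT r) OR (r AND NOT q AND q) OR (r AND NOT q AND p AND NOT q)   [distribute AND over OR]
= (NOT p AND NOT r) OR q OR (r AND NOT q AND p)   [simplify]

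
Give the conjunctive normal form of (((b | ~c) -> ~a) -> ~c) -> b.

c | b

(((b | ~c) -> ~a) -> ~c) -> b
≡ ~(((b | ~c) -> ~a) -> ~c) | b
≡ ~(~((b | ~c) -> ~a) | ~c) | b
≡ ~(~(~(b | ~c) | ~a) | ~c) | b
≡ (~~(~(b | ~c) | ~a) & ~~c) | b
≡ ((~(b | ~c) | ~a) & ~~c) | b
≡ (((~b & ~~c) | ~a) & ~~c) | b
≡ (((~b & c) | ~a) & ~~c) | b
≡ (((~b & c) | ~a) & c) | b
≡ (~b | ~a | b) & (c | ~a | b) & (c | b)
≡ c | b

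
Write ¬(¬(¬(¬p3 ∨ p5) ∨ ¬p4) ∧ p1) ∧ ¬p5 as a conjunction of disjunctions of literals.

(p3 ∨ ¬p4 ∨ ¬p1) ∧ ¬p5

¬(¬(¬(¬p3 ∨ p5) ∨ ¬p4) ∧ p1) ∧ ¬p5
≡ (¬¬(¬(¬p3 ∨ p5) ∨ ¬p4) ∨ ¬p1) ∧ ¬p5   — De Morgan
≡ (¬(¬p3 ∨ p5) ∨ ¬p4 ∨ ¬p1) ∧ ¬p5   — double negation
≡ ((¬¬p3 ∧ ¬p5) ∨ ¬p4 ∨ ¬p1) ∧ ¬p5   — De Morgan
≡ ((p3 ∧ ¬p5) ∨ ¬p4 ∨ ¬p1) ∧ ¬p5   — double negation
≡ (p3 ∨ ¬p4 ∨ ¬p1) ∧ (¬p5 ∨ ¬p4 ∨ ¬p1) ∧ ¬p5   — distribute ∨ over ∧
≡ (p3 ∨ ¬p4 ∨ ¬p1) ∧ ¬p5   — simplify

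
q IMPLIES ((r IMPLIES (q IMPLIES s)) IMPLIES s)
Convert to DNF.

NOT q OR (r AND q AND NOT s) OR s

q IMPLIES ((r IMPLIES (q IMPLIES s)) IMPLIES s)
⇔ NOT q OR ((r IMPLIES (q IMPLIES s)) IMPLIES s)   [eliminate IMPLIES]
⇔ NOT q OR NOT (r IMPLIES (q IMPLIES s)) OR s   [eliminate IMPLIES]
⇔ NOT q OR NOT (NOT r OR (q IMPLIES s)) OR s   [eliminate IMPLIES]
⇔ NOT q OR NOT (NOT r OR NOT q OR s) OR s   [eliminate IMPLIES]
⇔ NOT q OR (NOT NOT r AND NOT NOT q AND NOT s) OR s   [De Morgan]
⇔ NOT q OR (r AND NOT NOT q AND NOT s) OR s   [double negation]
⇔ NOT q OR (r AND q AND NOT s) OR s   [double negation]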